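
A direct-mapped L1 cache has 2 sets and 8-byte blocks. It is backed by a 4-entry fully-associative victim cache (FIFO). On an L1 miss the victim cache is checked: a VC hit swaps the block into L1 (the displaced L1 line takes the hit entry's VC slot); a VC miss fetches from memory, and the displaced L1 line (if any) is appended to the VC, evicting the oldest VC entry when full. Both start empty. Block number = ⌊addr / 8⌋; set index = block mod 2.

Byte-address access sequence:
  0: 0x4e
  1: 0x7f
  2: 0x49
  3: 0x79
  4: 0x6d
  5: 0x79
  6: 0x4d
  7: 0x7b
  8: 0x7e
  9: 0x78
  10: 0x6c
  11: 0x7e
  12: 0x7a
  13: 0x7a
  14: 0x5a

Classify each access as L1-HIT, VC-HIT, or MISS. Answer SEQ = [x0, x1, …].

SEQ = [MISS, MISS, VC-HIT, VC-HIT, MISS, VC-HIT, VC-HIT, VC-HIT, L1-HIT, L1-HIT, VC-HIT, VC-HIT, L1-HIT, L1-HIT, MISS]

#0 0x4e→b9/s1 MISS; vc=[]
#1 0x7f→b15/s1 MISS; vc=[9]
#2 0x49→b9/s1 VC-HIT; vc=[15]
#3 0x79→b15/s1 VC-HIT; vc=[9]
#4 0x6d→b13/s1 MISS; vc=[9,15]
#5 0x79→b15/s1 VC-HIT; vc=[9,13]
#6 0x4d→b9/s1 VC-HIT; vc=[15,13]
#7 0x7b→b15/s1 VC-HIT; vc=[9,13]
#8 0x7e→b15/s1 L1-HIT; vc=[9,13]
#9 0x78→b15/s1 L1-HIT; vc=[9,13]
#10 0x6c→b13/s1 VC-HIT; vc=[9,15]
#11 0x7e→b15/s1 VC-HIT; vc=[9,13]
#12 0x7a→b15/s1 L1-HIT; vc=[9,13]
#13 0x7a→b15/s1 L1-HIT; vc=[9,13]
#14 0x5a→b11/s1 MISS; vc=[9,13,15]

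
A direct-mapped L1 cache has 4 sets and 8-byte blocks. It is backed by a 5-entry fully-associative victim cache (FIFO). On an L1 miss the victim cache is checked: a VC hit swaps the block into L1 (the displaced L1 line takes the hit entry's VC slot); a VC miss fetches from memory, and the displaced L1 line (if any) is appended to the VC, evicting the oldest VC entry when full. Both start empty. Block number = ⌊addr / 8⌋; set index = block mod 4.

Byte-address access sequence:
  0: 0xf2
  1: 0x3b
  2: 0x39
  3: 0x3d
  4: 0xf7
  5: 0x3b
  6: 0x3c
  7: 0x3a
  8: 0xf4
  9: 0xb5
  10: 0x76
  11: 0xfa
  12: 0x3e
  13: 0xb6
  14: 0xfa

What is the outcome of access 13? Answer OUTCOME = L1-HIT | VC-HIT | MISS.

OUTCOME = VC-HIT

0: 0xf2 (blk 30, set 2) → MISS  vc=[]
1: 0x3b (blk 7, set 3) → MISS  vc=[]
2: 0x39 (blk 7, set 3) → L1-HIT  vc=[]
3: 0x3d (blk 7, set 3) → L1-HIT  vc=[]
4: 0xf7 (blk 30, set 2) → L1-HIT  vc=[]
5: 0x3b (blk 7, set 3) → L1-HIT  vc=[]
6: 0x3c (blk 7, set 3) → L1-HIT  vc=[]
7: 0x3a (blk 7, set 3) → L1-HIT  vc=[]
8: 0xf4 (blk 30, set 2) → L1-HIT  vc=[]
9: 0xb5 (blk 22, set 2) → MISS  vc=[30]
10: 0x76 (blk 14, set 2) → MISS  vc=[30, 22]
11: 0xfa (blk 31, set 3) → MISS  vc=[30, 22, 7]
12: 0x3e (blk 7, set 3) → VC-HIT  vc=[30, 22, 31]
13: 0xb6 (blk 22, set 2) → VC-HIT  vc=[30, 14, 31]
14: 0xfa (blk 31, set 3) → VC-HIT  vc=[30, 14, 7]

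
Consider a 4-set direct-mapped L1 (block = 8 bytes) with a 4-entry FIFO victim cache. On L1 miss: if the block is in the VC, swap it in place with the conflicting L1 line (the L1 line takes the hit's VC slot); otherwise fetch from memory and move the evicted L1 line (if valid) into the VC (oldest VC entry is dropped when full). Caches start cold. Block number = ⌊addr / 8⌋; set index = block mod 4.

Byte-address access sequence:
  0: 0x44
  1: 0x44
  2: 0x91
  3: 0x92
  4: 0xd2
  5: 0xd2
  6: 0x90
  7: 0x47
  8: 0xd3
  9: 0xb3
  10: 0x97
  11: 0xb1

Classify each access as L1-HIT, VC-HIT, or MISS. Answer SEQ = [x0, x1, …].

SEQ = [MISS, L1-HIT, MISS, L1-HIT, MISS, L1-HIT, VC-HIT, L1-HIT, VC-HIT, MISS, VC-HIT, VC-HIT]

0: 0x44 (blk 8, set 0) → MISS  vc=[]
1: 0x44 (blk 8, set 0) → L1-HIT  vc=[]
2: 0x91 (blk 18, set 2) → MISS  vc=[]
3: 0x92 (blk 18, set 2) → L1-HIT  vc=[]
4: 0xd2 (blk 26, set 2) → MISS  vc=[18]
5: 0xd2 (blk 26, set 2) → L1-HIT  vc=[18]
6: 0x90 (blk 18, set 2) → VC-HIT  vc=[26]
7: 0x47 (blk 8, set 0) → L1-HIT  vc=[26]
8: 0xd3 (blk 26, set 2) → VC-HIT  vc=[18]
9: 0xb3 (blk 22, set 2) → MISS  vc=[18, 26]
10: 0x97 (blk 18, set 2) → VC-HIT  vc=[22, 26]
11: 0xb1 (blk 22, set 2) → VC-HIT  vc=[18, 26]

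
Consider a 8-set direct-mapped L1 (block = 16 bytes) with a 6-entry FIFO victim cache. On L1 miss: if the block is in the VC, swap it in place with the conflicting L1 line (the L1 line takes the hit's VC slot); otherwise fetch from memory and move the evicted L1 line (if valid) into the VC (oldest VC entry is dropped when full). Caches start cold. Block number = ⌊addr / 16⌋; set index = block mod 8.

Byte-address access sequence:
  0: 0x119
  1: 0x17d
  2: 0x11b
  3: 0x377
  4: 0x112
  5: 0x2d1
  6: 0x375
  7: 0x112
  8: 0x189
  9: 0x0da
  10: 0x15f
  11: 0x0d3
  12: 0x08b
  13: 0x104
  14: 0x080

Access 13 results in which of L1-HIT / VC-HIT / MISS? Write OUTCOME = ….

OUTCOME = MISS

  [0] addr=0x119 blk=17 s=1: MISS | VC []
  [1] addr=0x17d blk=23 s=7: MISS | VC []
  [2] addr=0x11b blk=17 s=1: L1-HIT | VC []
  [3] addr=0x377 blk=55 s=7: MISS | VC [23]
  [4] addr=0x112 blk=17 s=1: L1-HIT | VC [23]
  [5] addr=0x2d1 blk=45 s=5: MISS | VC [23]
  [6] addr=0x375 blk=55 s=7: L1-HIT | VC [23]
  [7] addr=0x112 blk=17 s=1: L1-HIT | VC [23]
  [8] addr=0x189 blk=24 s=0: MISS | VC [23]
  [9] addr=0xda blk=13 s=5: MISS | VC [23, 45]
  [10] addr=0x15f blk=21 s=5: MISS | VC [23, 45, 13]
  [11] addr=0xd3 blk=13 s=5: VC-HIT | VC [23, 45, 21]
  [12] addr=0x8b blk=8 s=0: MISS | VC [23, 45, 21, 24]
  [13] addr=0x104 blk=16 s=0: MISS | VC [23, 45, 21, 24, 8]
  [14] addr=0x80 blk=8 s=0: VC-HIT | VC [23, 45, 21, 24, 16]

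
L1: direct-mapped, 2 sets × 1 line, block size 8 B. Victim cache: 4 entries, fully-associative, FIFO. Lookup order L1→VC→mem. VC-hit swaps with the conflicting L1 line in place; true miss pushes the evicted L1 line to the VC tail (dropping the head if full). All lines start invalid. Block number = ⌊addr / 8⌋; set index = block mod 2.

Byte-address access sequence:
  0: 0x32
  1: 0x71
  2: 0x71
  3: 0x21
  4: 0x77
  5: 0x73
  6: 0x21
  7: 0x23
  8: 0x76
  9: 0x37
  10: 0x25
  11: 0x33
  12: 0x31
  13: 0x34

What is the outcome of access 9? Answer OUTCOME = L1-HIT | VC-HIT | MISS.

OUTCOME = VC-HIT

#0 0x32→b6/s0 MISS; vc=[]
#1 0x71→b14/s0 MISS; vc=[6]
#2 0x71→b14/s0 L1-HIT; vc=[6]
#3 0x21→b4/s0 MISS; vc=[6,14]
#4 0x77→b14/s0 VC-HIT; vc=[6,4]
#5 0x73→b14/s0 L1-HIT; vc=[6,4]
#6 0x21→b4/s0 VC-HIT; vc=[6,14]
#7 0x23→b4/s0 L1-HIT; vc=[6,14]
#8 0x76→b14/s0 VC-HIT; vc=[6,4]
#9 0x37→b6/s0 VC-HIT; vc=[14,4]
#10 0x25→b4/s0 VC-HIT; vc=[14,6]
#11 0x33→b6/s0 VC-HIT; vc=[14,4]
#12 0x31→b6/s0 L1-HIT; vc=[14,4]
#13 0x34→b6/s0 L1-HIT; vc=[14,4]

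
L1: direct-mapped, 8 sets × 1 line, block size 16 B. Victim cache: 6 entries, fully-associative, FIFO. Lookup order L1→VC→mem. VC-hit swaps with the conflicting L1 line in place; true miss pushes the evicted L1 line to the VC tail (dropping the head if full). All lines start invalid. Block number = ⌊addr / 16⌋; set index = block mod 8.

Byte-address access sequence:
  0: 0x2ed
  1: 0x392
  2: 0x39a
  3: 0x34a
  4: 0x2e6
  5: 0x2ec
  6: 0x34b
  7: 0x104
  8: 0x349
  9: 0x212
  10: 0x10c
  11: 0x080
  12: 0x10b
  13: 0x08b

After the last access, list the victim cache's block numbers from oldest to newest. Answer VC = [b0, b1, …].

0: 0x2ed (blk 46, set 6) → MISS  vc=[]
1: 0x392 (blk 57, set 1) → MISS  vc=[]
2: 0x39a (blk 57, set 1) → L1-HIT  vc=[]
3: 0x34a (blk 52, set 4) → MISS  vc=[]
4: 0x2e6 (blk 46, set 6) → L1-HIT  vc=[]
5: 0x2ec (blk 46, set 6) → L1-HIT  vc=[]
6: 0x34b (blk 52, set 4) → L1-HIT  vc=[]
7: 0x104 (blk 16, set 0) → MISS  vc=[]
8: 0x349 (blk 52, set 4) → L1-HIT  vc=[]
9: 0x212 (blk 33, set 1) → MISS  vc=[57]
10: 0x10c (blk 16, set 0) → L1-HIT  vc=[57]
11: 0x80 (blk 8, set 0) → MISS  vc=[57, 16]
12: 0x10b (blk 16, set 0) → VC-HIT  vc=[57, 8]
13: 0x8b (blk 8, set 0) → VC-HIT  vc=[57, 16]

VC = [57, 16]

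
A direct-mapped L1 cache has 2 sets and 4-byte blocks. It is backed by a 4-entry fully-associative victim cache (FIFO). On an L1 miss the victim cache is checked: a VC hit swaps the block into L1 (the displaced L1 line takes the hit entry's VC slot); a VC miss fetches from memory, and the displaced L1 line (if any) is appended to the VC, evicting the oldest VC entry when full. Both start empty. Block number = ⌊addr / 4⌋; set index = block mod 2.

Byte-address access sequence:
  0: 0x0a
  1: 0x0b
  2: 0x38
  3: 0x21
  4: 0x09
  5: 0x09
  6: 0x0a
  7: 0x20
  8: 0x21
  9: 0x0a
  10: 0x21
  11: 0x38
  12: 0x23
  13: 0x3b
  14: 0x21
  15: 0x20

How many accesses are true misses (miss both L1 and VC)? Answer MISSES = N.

MISSES = 3

0: 0xa (blk 2, set 0) → MISS  vc=[]
1: 0xb (blk 2, set 0) → L1-HIT  vc=[]
2: 0x38 (blk 14, set 0) → MISS  vc=[2]
3: 0x21 (blk 8, set 0) → MISS  vc=[2, 14]
4: 0x9 (blk 2, set 0) → VC-HIT  vc=[8, 14]
5: 0x9 (blk 2, set 0) → L1-HIT  vc=[8, 14]
6: 0xa (blk 2, set 0) → L1-HIT  vc=[8, 14]
7: 0x20 (blk 8, set 0) → VC-HIT  vc=[2, 14]
8: 0x21 (blk 8, set 0) → L1-HIT  vc=[2, 14]
9: 0xa (blk 2, set 0) → VC-HIT  vc=[8, 14]
10: 0x21 (blk 8, set 0) → VC-HIT  vc=[2, 14]
11: 0x38 (blk 14, set 0) → VC-HIT  vc=[2, 8]
12: 0x23 (blk 8, set 0) → VC-HIT  vc=[2, 14]
13: 0x3b (blk 14, set 0) → VC-HIT  vc=[2, 8]
14: 0x21 (blk 8, set 0) → VC-HIT  vc=[2, 14]
15: 0x20 (blk 8, set 0) → L1-HIT  vc=[2, 14]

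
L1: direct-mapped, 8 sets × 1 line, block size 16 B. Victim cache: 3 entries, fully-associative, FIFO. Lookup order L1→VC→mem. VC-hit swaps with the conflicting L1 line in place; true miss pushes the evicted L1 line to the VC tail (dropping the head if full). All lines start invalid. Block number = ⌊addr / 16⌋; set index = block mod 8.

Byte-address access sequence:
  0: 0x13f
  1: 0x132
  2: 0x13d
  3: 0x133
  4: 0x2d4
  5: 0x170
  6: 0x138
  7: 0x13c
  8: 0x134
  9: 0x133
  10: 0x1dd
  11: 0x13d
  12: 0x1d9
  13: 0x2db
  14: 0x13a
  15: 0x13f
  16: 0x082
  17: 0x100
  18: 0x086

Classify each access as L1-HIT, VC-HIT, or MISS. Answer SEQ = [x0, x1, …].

SEQ = [MISS, L1-HIT, L1-HIT, L1-HIT, MISS, MISS, L1-HIT, L1-HIT, L1-HIT, L1-HIT, MISS, L1-HIT, L1-HIT, VC-HIT, L1-HIT, L1-HIT, MISS, MISS, VC-HIT]

#0 0x13f→b19/s3 MISS; vc=[]
#1 0x132→b19/s3 L1-HIT; vc=[]
#2 0x13d→b19/s3 L1-HIT; vc=[]
#3 0x133→b19/s3 L1-HIT; vc=[]
#4 0x2d4→b45/s5 MISS; vc=[]
#5 0x170→b23/s7 MISS; vc=[]
#6 0x138→b19/s3 L1-HIT; vc=[]
#7 0x13c→b19/s3 L1-HIT; vc=[]
#8 0x134→b19/s3 L1-HIT; vc=[]
#9 0x133→b19/s3 L1-HIT; vc=[]
#10 0x1dd→b29/s5 MISS; vc=[45]
#11 0x13d→b19/s3 L1-HIT; vc=[45]
#12 0x1d9→b29/s5 L1-HIT; vc=[45]
#13 0x2db→b45/s5 VC-HIT; vc=[29]
#14 0x13a→b19/s3 L1-HIT; vc=[29]
#15 0x13f→b19/s3 L1-HIT; vc=[29]
#16 0x82→b8/s0 MISS; vc=[29]
#17 0x100→b16/s0 MISS; vc=[29,8]
#18 0x86→b8/s0 VC-HIT; vc=[29,16]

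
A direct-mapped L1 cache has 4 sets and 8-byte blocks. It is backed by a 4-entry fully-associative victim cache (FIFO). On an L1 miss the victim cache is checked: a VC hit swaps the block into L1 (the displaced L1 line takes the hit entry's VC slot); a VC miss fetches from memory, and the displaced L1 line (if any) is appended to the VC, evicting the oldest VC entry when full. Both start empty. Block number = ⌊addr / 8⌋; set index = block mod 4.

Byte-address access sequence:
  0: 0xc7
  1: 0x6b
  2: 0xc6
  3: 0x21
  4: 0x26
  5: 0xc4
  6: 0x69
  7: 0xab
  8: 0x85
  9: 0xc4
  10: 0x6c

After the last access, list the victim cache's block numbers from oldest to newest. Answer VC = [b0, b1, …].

  [0] addr=0xc7 blk=24 s=0: MISS | VC []
  [1] addr=0x6b blk=13 s=1: MISS | VC []
  [2] addr=0xc6 blk=24 s=0: L1-HIT | VC []
  [3] addr=0x21 blk=4 s=0: MISS | VC [24]
  [4] addr=0x26 blk=4 s=0: L1-HIT | VC [24]
  [5] addr=0xc4 blk=24 s=0: VC-HIT | VC [4]
  [6] addr=0x69 blk=13 s=1: L1-HIT | VC [4]
  [7] addr=0xab blk=21 s=1: MISS | VC [4, 13]
  [8] addr=0x85 blk=16 s=0: MISS | VC [4, 13, 24]
  [9] addr=0xc4 blk=24 s=0: VC-HIT | VC [4, 13, 16]
  [10] addr=0x6c blk=13 s=1: VC-HIT | VC [4, 21, 16]

VC = [4, 21, 16]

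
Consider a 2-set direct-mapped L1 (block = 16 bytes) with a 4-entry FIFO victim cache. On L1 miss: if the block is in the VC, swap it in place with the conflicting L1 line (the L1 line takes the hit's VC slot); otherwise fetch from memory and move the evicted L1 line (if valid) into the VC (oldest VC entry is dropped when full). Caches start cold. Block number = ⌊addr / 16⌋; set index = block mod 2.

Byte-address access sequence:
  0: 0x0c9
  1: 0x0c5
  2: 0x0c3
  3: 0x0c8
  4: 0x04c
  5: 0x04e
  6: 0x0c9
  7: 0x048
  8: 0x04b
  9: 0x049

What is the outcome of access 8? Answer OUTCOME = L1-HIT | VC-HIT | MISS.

  [0] addr=0xc9 blk=12 s=0: MISS | VC []
  [1] addr=0xc5 blk=12 s=0: L1-HIT | VC []
  [2] addr=0xc3 blk=12 s=0: L1-HIT | VC []
  [3] addr=0xc8 blk=12 s=0: L1-HIT | VC []
  [4] addr=0x4c blk=4 s=0: MISS | VC [12]
  [5] addr=0x4e blk=4 s=0: L1-HIT | VC [12]
  [6] addr=0xc9 blk=12 s=0: VC-HIT | VC [4]
  [7] addr=0x48 blk=4 s=0: VC-HIT | VC [12]
  [8] addr=0x4b blk=4 s=0: L1-HIT | VC [12]
  [9] addr=0x49 blk=4 s=0: L1-HIT | VC [12]

OUTCOME = L1-HIT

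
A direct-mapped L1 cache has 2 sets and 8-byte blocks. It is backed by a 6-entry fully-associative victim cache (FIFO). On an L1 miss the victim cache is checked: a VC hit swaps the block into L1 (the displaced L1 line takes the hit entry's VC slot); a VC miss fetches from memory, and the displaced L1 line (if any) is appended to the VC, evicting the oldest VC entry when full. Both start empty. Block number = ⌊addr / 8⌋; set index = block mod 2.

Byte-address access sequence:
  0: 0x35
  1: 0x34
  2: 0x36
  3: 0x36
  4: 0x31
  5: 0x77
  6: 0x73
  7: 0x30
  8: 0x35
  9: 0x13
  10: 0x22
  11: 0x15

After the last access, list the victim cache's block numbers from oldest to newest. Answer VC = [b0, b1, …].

VC = [14, 6, 4]

  [0] addr=0x35 blk=6 s=0: MISS | VC []
  [1] addr=0x34 blk=6 s=0: L1-HIT | VC []
  [2] addr=0x36 blk=6 s=0: L1-HIT | VC []
  [3] addr=0x36 blk=6 s=0: L1-HIT | VC []
  [4] addr=0x31 blk=6 s=0: L1-HIT | VC []
  [5] addr=0x77 blk=14 s=0: MISS | VC [6]
  [6] addr=0x73 blk=14 s=0: L1-HIT | VC [6]
  [7] addr=0x30 blk=6 s=0: VC-HIT | VC [14]
  [8] addr=0x35 blk=6 s=0: L1-HIT | VC [14]
  [9] addr=0x13 blk=2 s=0: MISS | VC [14, 6]
  [10] addr=0x22 blk=4 s=0: MISS | VC [14, 6, 2]
  [11] addr=0x15 blk=2 s=0: VC-HIT | VC [14, 6, 4]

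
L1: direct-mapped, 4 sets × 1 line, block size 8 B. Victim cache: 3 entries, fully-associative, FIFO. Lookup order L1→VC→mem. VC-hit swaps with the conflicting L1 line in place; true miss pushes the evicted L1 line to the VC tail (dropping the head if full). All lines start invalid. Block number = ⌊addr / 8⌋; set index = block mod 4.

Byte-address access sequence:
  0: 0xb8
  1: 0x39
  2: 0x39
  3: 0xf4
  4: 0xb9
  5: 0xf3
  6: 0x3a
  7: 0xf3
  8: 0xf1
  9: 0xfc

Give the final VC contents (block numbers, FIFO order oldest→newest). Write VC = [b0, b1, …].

VC = [23, 7]

#0 0xb8→b23/s3 MISS; vc=[]
#1 0x39→b7/s3 MISS; vc=[23]
#2 0x39→b7/s3 L1-HIT; vc=[23]
#3 0xf4→b30/s2 MISS; vc=[23]
#4 0xb9→b23/s3 VC-HIT; vc=[7]
#5 0xf3→b30/s2 L1-HIT; vc=[7]
#6 0x3a→b7/s3 VC-HIT; vc=[23]
#7 0xf3→b30/s2 L1-HIT; vc=[23]
#8 0xf1→b30/s2 L1-HIT; vc=[23]
#9 0xfc→b31/s3 MISS; vc=[23,7]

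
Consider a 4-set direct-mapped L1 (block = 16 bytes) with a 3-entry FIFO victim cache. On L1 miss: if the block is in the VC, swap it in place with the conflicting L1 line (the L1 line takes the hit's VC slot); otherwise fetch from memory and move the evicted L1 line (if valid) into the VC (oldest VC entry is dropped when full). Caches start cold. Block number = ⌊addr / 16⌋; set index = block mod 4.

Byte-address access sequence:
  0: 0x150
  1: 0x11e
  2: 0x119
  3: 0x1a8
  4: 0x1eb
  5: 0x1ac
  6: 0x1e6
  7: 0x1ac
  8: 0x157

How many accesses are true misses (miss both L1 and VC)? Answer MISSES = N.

MISSES = 4

  [0] addr=0x150 blk=21 s=1: MISS | VC []
  [1] addr=0x11e blk=17 s=1: MISS | VC [21]
  [2] addr=0x119 blk=17 s=1: L1-HIT | VC [21]
  [3] addr=0x1a8 blk=26 s=2: MISS | VC [21]
  [4] addr=0x1eb blk=30 s=2: MISS | VC [21, 26]
  [5] addr=0x1ac blk=26 s=2: VC-HIT | VC [21, 30]
  [6] addr=0x1e6 blk=30 s=2: VC-HIT | VC [21, 26]
  [7] addr=0x1ac blk=26 s=2: VC-HIT | VC [21, 30]
  [8] addr=0x157 blk=21 s=1: VC-HIT | VC [17, 30]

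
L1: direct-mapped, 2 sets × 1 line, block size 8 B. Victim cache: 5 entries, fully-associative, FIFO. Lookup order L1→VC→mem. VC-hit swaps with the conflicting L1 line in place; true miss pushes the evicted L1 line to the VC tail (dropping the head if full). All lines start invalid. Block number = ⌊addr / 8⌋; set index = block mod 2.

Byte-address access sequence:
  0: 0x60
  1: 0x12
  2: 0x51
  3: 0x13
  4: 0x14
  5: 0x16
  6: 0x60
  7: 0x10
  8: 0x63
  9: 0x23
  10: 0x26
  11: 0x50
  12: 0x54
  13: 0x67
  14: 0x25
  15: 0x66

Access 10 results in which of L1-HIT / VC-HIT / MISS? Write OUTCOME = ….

0: 0x60 (blk 12, set 0) → MISS  vc=[]
1: 0x12 (blk 2, set 0) → MISS  vc=[12]
2: 0x51 (blk 10, set 0) → MISS  vc=[12, 2]
3: 0x13 (blk 2, set 0) → VC-HIT  vc=[12, 10]
4: 0x14 (blk 2, set 0) → L1-HIT  vc=[12, 10]
5: 0x16 (blk 2, set 0) → L1-HIT  vc=[12, 10]
6: 0x60 (blk 12, set 0) → VC-HIT  vc=[2, 10]
7: 0x10 (blk 2, set 0) → VC-HIT  vc=[12, 10]
8: 0x63 (blk 12, set 0) → VC-HIT  vc=[2, 10]
9: 0x23 (blk 4, set 0) → MISS  vc=[2, 10, 12]
10: 0x26 (blk 4, set 0) → L1-HIT  vc=[2, 10, 12]
11: 0x50 (blk 10, set 0) → VC-HIT  vc=[2, 4, 12]
12: 0x54 (blk 10, set 0) → L1-HIT  vc=[2, 4, 12]
13: 0x67 (blk 12, set 0) → VC-HIT  vc=[2, 4, 10]
14: 0x25 (blk 4, set 0) → VC-HIT  vc=[2, 12, 10]
15: 0x66 (blk 12, set 0) → VC-HIT  vc=[2, 4, 10]

OUTCOME = L1-HIT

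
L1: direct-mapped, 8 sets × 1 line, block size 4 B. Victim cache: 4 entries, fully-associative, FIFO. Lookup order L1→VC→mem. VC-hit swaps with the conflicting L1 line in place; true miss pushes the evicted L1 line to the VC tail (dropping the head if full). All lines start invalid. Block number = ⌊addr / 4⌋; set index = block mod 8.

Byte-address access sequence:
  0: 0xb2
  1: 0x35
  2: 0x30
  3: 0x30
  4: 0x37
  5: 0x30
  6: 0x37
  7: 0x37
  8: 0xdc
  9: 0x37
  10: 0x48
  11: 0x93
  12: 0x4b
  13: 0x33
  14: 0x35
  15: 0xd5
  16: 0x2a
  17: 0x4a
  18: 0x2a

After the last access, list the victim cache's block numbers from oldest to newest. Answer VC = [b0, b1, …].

VC = [44, 36, 13, 18]

0: 0xb2 (blk 44, set 4) → MISS  vc=[]
1: 0x35 (blk 13, set 5) → MISS  vc=[]
2: 0x30 (blk 12, set 4) → MISS  vc=[44]
3: 0x30 (blk 12, set 4) → L1-HIT  vc=[44]
4: 0x37 (blk 13, set 5) → L1-HIT  vc=[44]
5: 0x30 (blk 12, set 4) → L1-HIT  vc=[44]
6: 0x37 (blk 13, set 5) → L1-HIT  vc=[44]
7: 0x37 (blk 13, set 5) → L1-HIT  vc=[44]
8: 0xdc (blk 55, set 7) → MISS  vc=[44]
9: 0x37 (blk 13, set 5) → L1-HIT  vc=[44]
10: 0x48 (blk 18, set 2) → MISS  vc=[44]
11: 0x93 (blk 36, set 4) → MISS  vc=[44, 12]
12: 0x4b (blk 18, set 2) → L1-HIT  vc=[44, 12]
13: 0x33 (blk 12, set 4) → VC-HIT  vc=[44, 36]
14: 0x35 (blk 13, set 5) → L1-HIT  vc=[44, 36]
15: 0xd5 (blk 53, set 5) → MISS  vc=[44, 36, 13]
16: 0x2a (blk 10, set 2) → MISS  vc=[44, 36, 13, 18]
17: 0x4a (blk 18, set 2) → VC-HIT  vc=[44, 36, 13, 10]
18: 0x2a (blk 10, set 2) → VC-HIT  vc=[44, 36, 13, 18]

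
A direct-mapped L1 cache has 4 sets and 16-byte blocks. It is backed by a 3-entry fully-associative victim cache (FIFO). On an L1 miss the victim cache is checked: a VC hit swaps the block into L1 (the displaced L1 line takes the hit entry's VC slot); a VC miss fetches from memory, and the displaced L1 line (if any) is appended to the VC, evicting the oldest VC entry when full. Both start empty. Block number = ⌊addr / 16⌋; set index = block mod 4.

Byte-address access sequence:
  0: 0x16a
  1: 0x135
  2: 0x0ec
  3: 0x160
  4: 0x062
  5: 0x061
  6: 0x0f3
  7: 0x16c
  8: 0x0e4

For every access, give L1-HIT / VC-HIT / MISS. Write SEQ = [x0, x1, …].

SEQ = [MISS, MISS, MISS, VC-HIT, MISS, L1-HIT, MISS, VC-HIT, VC-HIT]

#0 0x16a→b22/s2 MISS; vc=[]
#1 0x135→b19/s3 MISS; vc=[]
#2 0xec→b14/s2 MISS; vc=[22]
#3 0x160→b22/s2 VC-HIT; vc=[14]
#4 0x62→b6/s2 MISS; vc=[14,22]
#5 0x61→b6/s2 L1-HIT; vc=[14,22]
#6 0xf3→b15/s3 MISS; vc=[14,22,19]
#7 0x16c→b22/s2 VC-HIT; vc=[14,6,19]
#8 0xe4→b14/s2 VC-HIT; vc=[22,6,19]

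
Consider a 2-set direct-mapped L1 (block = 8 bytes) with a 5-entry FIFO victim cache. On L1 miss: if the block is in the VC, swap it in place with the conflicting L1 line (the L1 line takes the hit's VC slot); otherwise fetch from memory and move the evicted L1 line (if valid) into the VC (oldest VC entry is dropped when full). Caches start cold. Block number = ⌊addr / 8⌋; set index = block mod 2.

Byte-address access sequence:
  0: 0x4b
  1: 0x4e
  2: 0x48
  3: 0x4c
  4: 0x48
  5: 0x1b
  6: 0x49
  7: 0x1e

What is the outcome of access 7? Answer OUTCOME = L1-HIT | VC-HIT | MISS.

OUTCOME = VC-HIT

  [0] addr=0x4b blk=9 s=1: MISS | VC []
  [1] addr=0x4e blk=9 s=1: L1-HIT | VC []
  [2] addr=0x48 blk=9 s=1: L1-HIT | VC []
  [3] addr=0x4c blk=9 s=1: L1-HIT | VC []
  [4] addr=0x48 blk=9 s=1: L1-HIT | VC []
  [5] addr=0x1b blk=3 s=1: MISS | VC [9]
  [6] addr=0x49 blk=9 s=1: VC-HIT | VC [3]
  [7] addr=0x1e blk=3 s=1: VC-HIT | VC [9]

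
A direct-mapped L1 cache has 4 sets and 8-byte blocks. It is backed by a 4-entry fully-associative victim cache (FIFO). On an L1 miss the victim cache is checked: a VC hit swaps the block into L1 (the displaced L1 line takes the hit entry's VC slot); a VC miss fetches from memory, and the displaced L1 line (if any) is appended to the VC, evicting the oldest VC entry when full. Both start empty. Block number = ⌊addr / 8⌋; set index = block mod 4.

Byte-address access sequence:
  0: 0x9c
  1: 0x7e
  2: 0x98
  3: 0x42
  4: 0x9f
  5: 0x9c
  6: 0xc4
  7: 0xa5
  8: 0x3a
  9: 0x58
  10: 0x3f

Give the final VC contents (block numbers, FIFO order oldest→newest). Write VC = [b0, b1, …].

  [0] addr=0x9c blk=19 s=3: MISS | VC []
  [1] addr=0x7e blk=15 s=3: MISS | VC [19]
  [2] addr=0x98 blk=19 s=3: VC-HIT | VC [15]
  [3] addr=0x42 blk=8 s=0: MISS | VC [15]
  [4] addr=0x9f blk=19 s=3: L1-HIT | VC [15]
  [5] addr=0x9c blk=19 s=3: L1-HIT | VC [15]
  [6] addr=0xc4 blk=24 s=0: MISS | VC [15, 8]
  [7] addr=0xa5 blk=20 s=0: MISS | VC [15, 8, 24]
  [8] addr=0x3a blk=7 s=3: MISS | VC [15, 8, 24, 19]
  [9] addr=0x58 blk=11 s=3: MISS | VC [8, 24, 19, 7]
  [10] addr=0x3f blk=7 s=3: VC-HIT | VC [8, 24, 19, 11]

VC = [8, 24, 19, 11]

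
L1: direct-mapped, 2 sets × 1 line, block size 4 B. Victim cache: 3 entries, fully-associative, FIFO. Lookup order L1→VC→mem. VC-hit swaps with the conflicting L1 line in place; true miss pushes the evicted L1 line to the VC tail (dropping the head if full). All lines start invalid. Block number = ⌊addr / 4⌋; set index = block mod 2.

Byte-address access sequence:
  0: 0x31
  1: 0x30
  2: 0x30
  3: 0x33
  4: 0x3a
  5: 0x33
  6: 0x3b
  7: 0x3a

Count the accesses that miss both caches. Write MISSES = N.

#0 0x31→b12/s0 MISS; vc=[]
#1 0x30→b12/s0 L1-HIT; vc=[]
#2 0x30→b12/s0 L1-HIT; vc=[]
#3 0x33→b12/s0 L1-HIT; vc=[]
#4 0x3a→b14/s0 MISS; vc=[12]
#5 0x33→b12/s0 VC-HIT; vc=[14]
#6 0x3b→b14/s0 VC-HIT; vc=[12]
#7 0x3a→b14/s0 L1-HIT; vc=[12]

MISSES = 2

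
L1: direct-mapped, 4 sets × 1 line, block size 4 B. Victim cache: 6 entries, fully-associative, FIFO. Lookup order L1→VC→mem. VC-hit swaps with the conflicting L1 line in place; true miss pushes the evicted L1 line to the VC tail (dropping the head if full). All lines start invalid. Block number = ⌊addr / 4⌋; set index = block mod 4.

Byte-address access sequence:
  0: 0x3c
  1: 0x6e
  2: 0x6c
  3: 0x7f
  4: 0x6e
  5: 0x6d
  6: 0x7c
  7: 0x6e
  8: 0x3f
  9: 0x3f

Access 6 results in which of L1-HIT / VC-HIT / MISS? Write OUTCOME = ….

#0 0x3c→b15/s3 MISS; vc=[]
#1 0x6e→b27/s3 MISS; vc=[15]
#2 0x6c→b27/s3 L1-HIT; vc=[15]
#3 0x7f→b31/s3 MISS; vc=[15,27]
#4 0x6e→b27/s3 VC-HIT; vc=[15,31]
#5 0x6d→b27/s3 L1-HIT; vc=[15,31]
#6 0x7c→b31/s3 VC-HIT; vc=[15,27]
#7 0x6e→b27/s3 VC-HIT; vc=[15,31]
#8 0x3f→b15/s3 VC-HIT; vc=[27,31]
#9 0x3f→b15/s3 L1-HIT; vc=[27,31]

OUTCOME = VC-HIT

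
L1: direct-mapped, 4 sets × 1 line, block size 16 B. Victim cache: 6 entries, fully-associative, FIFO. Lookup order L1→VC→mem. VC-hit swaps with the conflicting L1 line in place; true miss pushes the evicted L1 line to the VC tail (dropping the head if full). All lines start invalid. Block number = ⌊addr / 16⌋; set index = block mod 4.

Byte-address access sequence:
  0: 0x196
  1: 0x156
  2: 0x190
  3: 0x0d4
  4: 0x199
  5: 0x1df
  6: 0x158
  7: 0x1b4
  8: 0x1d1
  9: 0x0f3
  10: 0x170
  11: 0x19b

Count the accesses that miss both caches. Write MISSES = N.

MISSES = 7

#0 0x196→b25/s1 MISS; vc=[]
#1 0x156→b21/s1 MISS; vc=[25]
#2 0x190→b25/s1 VC-HIT; vc=[21]
#3 0xd4→b13/s1 MISS; vc=[21,25]
#4 0x199→b25/s1 VC-HIT; vc=[21,13]
#5 0x1df→b29/s1 MISS; vc=[21,13,25]
#6 0x158→b21/s1 VC-HIT; vc=[29,13,25]
#7 0x1b4→b27/s3 MISS; vc=[29,13,25]
#8 0x1d1→b29/s1 VC-HIT; vc=[21,13,25]
#9 0xf3→b15/s3 MISS; vc=[21,13,25,27]
#10 0x170→b23/s3 MISS; vc=[21,13,25,27,15]
#11 0x19b→b25/s1 VC-HIT; vc=[21,13,29,27,15]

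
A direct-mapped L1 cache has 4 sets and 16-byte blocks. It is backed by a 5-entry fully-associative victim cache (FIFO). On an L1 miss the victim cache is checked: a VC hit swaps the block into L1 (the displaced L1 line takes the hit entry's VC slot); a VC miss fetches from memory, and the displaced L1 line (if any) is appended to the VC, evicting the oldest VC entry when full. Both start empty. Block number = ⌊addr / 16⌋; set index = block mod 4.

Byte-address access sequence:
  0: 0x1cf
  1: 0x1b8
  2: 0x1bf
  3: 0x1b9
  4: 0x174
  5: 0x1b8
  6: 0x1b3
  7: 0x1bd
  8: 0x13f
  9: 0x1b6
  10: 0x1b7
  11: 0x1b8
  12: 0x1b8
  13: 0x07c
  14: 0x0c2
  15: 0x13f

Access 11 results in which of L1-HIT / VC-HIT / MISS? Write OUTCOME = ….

  [0] addr=0x1cf blk=28 s=0: MISS | VC []
  [1] addr=0x1b8 blk=27 s=3: MISS | VC []
  [2] addr=0x1bf blk=27 s=3: L1-HIT | VC []
  [3] addr=0x1b9 blk=27 s=3: L1-HIT | VC []
  [4] addr=0x174 blk=23 s=3: MISS | VC [27]
  [5] addr=0x1b8 blk=27 s=3: VC-HIT | VC [23]
  [6] addr=0x1b3 blk=27 s=3: L1-HIT | VC [23]
  [7] addr=0x1bd blk=27 s=3: L1-HIT | VC [23]
  [8] addr=0x13f blk=19 s=3: MISS | VC [23, 27]
  [9] addr=0x1b6 blk=27 s=3: VC-HIT | VC [23, 19]
  [10] addr=0x1b7 blk=27 s=3: L1-HIT | VC [23, 19]
  [11] addr=0x1b8 blk=27 s=3: L1-HIT | VC [23, 19]
  [12] addr=0x1b8 blk=27 s=3: L1-HIT | VC [23, 19]
  [13] addr=0x7c blk=7 s=3: MISS | VC [23, 19, 27]
  [14] addr=0xc2 blk=12 s=0: MISS | VC [23, 19, 27, 28]
  [15] addr=0x13f blk=19 s=3: VC-HIT | VC [23, 7, 27, 28]

OUTCOME = L1-HIT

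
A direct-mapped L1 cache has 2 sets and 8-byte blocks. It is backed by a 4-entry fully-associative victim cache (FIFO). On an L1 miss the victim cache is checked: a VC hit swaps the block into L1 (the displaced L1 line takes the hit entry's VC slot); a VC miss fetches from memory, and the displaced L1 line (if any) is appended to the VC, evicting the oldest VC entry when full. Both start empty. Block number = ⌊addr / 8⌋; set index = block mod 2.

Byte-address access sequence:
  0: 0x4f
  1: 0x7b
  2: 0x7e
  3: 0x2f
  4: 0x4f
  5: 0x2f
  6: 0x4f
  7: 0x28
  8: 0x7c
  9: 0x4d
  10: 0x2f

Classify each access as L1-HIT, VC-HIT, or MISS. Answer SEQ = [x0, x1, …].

SEQ = [MISS, MISS, L1-HIT, MISS, VC-HIT, VC-HIT, VC-HIT, VC-HIT, VC-HIT, VC-HIT, VC-HIT]

0: 0x4f (blk 9, set 1) → MISS  vc=[]
1: 0x7b (blk 15, set 1) → MISS  vc=[9]
2: 0x7e (blk 15, set 1) → L1-HIT  vc=[9]
3: 0x2f (blk 5, set 1) → MISS  vc=[9, 15]
4: 0x4f (blk 9, set 1) → VC-HIT  vc=[5, 15]
5: 0x2f (blk 5, set 1) → VC-HIT  vc=[9, 15]
6: 0x4f (blk 9, set 1) → VC-HIT  vc=[5, 15]
7: 0x28 (blk 5, set 1) → VC-HIT  vc=[9, 15]
8: 0x7c (blk 15, set 1) → VC-HIT  vc=[9, 5]
9: 0x4d (blk 9, set 1) → VC-HIT  vc=[15, 5]
10: 0x2f (blk 5, set 1) → VC-HIT  vc=[15, 9]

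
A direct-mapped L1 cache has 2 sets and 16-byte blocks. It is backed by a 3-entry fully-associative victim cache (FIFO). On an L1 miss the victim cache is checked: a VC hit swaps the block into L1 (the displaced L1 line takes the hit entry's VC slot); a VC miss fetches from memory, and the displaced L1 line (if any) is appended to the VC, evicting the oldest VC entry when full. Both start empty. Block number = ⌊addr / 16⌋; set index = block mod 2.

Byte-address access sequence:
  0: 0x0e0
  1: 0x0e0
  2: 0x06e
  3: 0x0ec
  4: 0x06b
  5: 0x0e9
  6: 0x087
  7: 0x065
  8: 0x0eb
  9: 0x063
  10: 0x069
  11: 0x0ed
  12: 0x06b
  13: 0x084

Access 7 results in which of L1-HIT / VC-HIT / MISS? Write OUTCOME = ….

OUTCOME = VC-HIT

0: 0xe0 (blk 14, set 0) → MISS  vc=[]
1: 0xe0 (blk 14, set 0) → L1-HIT  vc=[]
2: 0x6e (blk 6, set 0) → MISS  vc=[14]
3: 0xec (blk 14, set 0) → VC-HIT  vc=[6]
4: 0x6b (blk 6, set 0) → VC-HIT  vc=[14]
5: 0xe9 (blk 14, set 0) → VC-HIT  vc=[6]
6: 0x87 (blk 8, set 0) → MISS  vc=[6, 14]
7: 0x65 (blk 6, set 0) → VC-HIT  vc=[8, 14]
8: 0xeb (blk 14, set 0) → VC-HIT  vc=[8, 6]
9: 0x63 (blk 6, set 0) → VC-HIT  vc=[8, 14]
10: 0x69 (blk 6, set 0) → L1-HIT  vc=[8, 14]
11: 0xed (blk 14, set 0) → VC-HIT  vc=[8, 6]
12: 0x6b (blk 6, set 0) → VC-HIT  vc=[8, 14]
13: 0x84 (blk 8, set 0) → VC-HIT  vc=[6, 14]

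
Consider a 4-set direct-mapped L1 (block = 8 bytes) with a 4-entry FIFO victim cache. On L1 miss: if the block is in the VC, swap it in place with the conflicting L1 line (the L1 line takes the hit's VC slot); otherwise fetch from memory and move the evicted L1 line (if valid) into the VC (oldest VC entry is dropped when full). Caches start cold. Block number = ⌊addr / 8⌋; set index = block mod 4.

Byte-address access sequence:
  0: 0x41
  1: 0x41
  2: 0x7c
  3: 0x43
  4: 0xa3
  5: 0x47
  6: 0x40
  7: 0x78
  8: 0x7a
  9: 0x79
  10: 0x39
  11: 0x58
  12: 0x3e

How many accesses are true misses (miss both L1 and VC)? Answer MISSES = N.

  [0] addr=0x41 blk=8 s=0: MISS | VC []
  [1] addr=0x41 blk=8 s=0: L1-HIT | VC []
  [2] addr=0x7c blk=15 s=3: MISS | VC []
  [3] addr=0x43 blk=8 s=0: L1-HIT | VC []
  [4] addr=0xa3 blk=20 s=0: MISS | VC [8]
  [5] addr=0x47 blk=8 s=0: VC-HIT | VC [20]
  [6] addr=0x40 blk=8 s=0: L1-HIT | VC [20]
  [7] addr=0x78 blk=15 s=3: L1-HIT | VC [20]
  [8] addr=0x7a blk=15 s=3: L1-HIT | VC [20]
  [9] addr=0x79 blk=15 s=3: L1-HIT | VC [20]
  [10] addr=0x39 blk=7 s=3: MISS | VC [20, 15]
  [11] addr=0x58 blk=11 s=3: MISS | VC [20, 15, 7]
  [12] addr=0x3e blk=7 s=3: VC-HIT | VC [20, 15, 11]

MISSES = 5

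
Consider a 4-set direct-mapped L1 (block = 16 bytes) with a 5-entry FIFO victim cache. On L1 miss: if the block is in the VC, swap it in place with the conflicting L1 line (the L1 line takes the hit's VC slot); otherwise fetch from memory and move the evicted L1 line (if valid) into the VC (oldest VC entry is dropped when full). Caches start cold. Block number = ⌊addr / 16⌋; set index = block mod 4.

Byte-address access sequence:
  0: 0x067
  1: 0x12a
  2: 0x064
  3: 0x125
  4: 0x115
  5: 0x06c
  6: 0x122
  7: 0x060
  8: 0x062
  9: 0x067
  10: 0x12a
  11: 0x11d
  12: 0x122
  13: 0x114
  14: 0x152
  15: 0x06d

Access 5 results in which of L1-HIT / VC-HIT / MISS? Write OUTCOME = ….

OUTCOME = VC-HIT

  [0] addr=0x67 blk=6 s=2: MISS | VC []
  [1] addr=0x12a blk=18 s=2: MISS | VC [6]
  [2] addr=0x64 blk=6 s=2: VC-HIT | VC [18]
  [3] addr=0x125 blk=18 s=2: VC-HIT | VC [6]
  [4] addr=0x115 blk=17 s=1: MISS | VC [6]
  [5] addr=0x6c blk=6 s=2: VC-HIT | VC [18]
  [6] addr=0x122 blk=18 s=2: VC-HIT | VC [6]
  [7] addr=0x60 blk=6 s=2: VC-HIT | VC [18]
  [8] addr=0x62 blk=6 s=2: L1-HIT | VC [18]
  [9] addr=0x67 blk=6 s=2: L1-HIT | VC [18]
  [10] addr=0x12a blk=18 s=2: VC-HIT | VC [6]
  [11] addr=0x11d blk=17 s=1: L1-HIT | VC [6]
  [12] addr=0x122 blk=18 s=2: L1-HIT | VC [6]
  [13] addr=0x114 blk=17 s=1: L1-HIT | VC [6]
  [14] addr=0x152 blk=21 s=1: MISS | VC [6, 17]
  [15] addr=0x6d blk=6 s=2: VC-HIT | VC [18, 17]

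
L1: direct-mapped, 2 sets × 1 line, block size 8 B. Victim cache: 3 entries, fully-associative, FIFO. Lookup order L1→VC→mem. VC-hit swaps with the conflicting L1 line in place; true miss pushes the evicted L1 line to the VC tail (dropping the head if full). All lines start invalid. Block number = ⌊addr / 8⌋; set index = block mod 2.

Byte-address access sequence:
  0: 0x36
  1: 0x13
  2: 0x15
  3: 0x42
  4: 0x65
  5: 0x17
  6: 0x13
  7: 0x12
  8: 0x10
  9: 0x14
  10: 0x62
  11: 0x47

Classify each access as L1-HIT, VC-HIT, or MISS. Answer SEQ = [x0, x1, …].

  [0] addr=0x36 blk=6 s=0: MISS | VC []
  [1] addr=0x13 blk=2 s=0: MISS | VC [6]
  [2] addr=0x15 blk=2 s=0: L1-HIT | VC [6]
  [3] addr=0x42 blk=8 s=0: MISS | VC [6, 2]
  [4] addr=0x65 blk=12 s=0: MISS | VC [6, 2, 8]
  [5] addr=0x17 blk=2 s=0: VC-HIT | VC [6, 12, 8]
  [6] addr=0x13 blk=2 s=0: L1-HIT | VC [6, 12, 8]
  [7] addr=0x12 blk=2 s=0: L1-HIT | VC [6, 12, 8]
  [8] addr=0x10 blk=2 s=0: L1-HIT | VC [6, 12, 8]
  [9] addr=0x14 blk=2 s=0: L1-HIT | VC [6, 12, 8]
  [10] addr=0x62 blk=12 s=0: VC-HIT | VC [6, 2, 8]
  [11] addr=0x47 blk=8 s=0: VC-HIT | VC [6, 2, 12]

SEQ = [MISS, MISS, L1-HIT, MISS, MISS, VC-HIT, L1-HIT, L1-HIT, L1-HIT, L1-HIT, VC-HIT, VC-HIT]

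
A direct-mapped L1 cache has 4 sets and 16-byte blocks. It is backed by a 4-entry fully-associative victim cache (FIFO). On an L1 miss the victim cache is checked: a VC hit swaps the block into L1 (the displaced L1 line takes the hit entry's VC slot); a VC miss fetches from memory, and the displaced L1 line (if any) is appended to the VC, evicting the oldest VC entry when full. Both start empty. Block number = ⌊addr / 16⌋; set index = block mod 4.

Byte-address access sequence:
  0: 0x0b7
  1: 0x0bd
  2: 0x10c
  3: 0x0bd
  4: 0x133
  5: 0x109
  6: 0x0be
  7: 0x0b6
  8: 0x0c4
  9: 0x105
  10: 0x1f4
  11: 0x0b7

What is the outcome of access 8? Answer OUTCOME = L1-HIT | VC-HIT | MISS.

OUTCOME = MISS

#0 0xb7→b11/s3 MISS; vc=[]
#1 0xbd→b11/s3 L1-HIT; vc=[]
#2 0x10c→b16/s0 MISS; vc=[]
#3 0xbd→b11/s3 L1-HIT; vc=[]
#4 0x133→b19/s3 MISS; vc=[11]
#5 0x109→b16/s0 L1-HIT; vc=[11]
#6 0xbe→b11/s3 VC-HIT; vc=[19]
#7 0xb6→b11/s3 L1-HIT; vc=[19]
#8 0xc4→b12/s0 MISS; vc=[19,16]
#9 0x105→b16/s0 VC-HIT; vc=[19,12]
#10 0x1f4→b31/s3 MISS; vc=[19,12,11]
#11 0xb7→b11/s3 VC-HIT; vc=[19,12,31]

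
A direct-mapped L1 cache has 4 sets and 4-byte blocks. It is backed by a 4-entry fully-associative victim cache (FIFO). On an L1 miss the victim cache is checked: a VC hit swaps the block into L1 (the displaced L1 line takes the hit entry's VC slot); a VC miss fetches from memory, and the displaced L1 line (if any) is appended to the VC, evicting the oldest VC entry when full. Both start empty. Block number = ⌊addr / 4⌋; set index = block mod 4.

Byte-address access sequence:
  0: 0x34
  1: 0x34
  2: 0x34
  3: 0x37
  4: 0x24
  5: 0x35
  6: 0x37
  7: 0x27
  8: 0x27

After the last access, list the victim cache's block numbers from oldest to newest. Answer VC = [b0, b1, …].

  [0] addr=0x34 blk=13 s=1: MISS | VC []
  [1] addr=0x34 blk=13 s=1: L1-HIT | VC []
  [2] addr=0x34 blk=13 s=1: L1-HIT | VC []
  [3] addr=0x37 blk=13 s=1: L1-HIT | VC []
  [4] addr=0x24 blk=9 s=1: MISS | VC [13]
  [5] addr=0x35 blk=13 s=1: VC-HIT | VC [9]
  [6] addr=0x37 blk=13 s=1: L1-HIT | VC [9]
  [7] addr=0x27 blk=9 s=1: VC-HIT | VC [13]
  [8] addr=0x27 blk=9 s=1: L1-HIT | VC [13]

VC = [13]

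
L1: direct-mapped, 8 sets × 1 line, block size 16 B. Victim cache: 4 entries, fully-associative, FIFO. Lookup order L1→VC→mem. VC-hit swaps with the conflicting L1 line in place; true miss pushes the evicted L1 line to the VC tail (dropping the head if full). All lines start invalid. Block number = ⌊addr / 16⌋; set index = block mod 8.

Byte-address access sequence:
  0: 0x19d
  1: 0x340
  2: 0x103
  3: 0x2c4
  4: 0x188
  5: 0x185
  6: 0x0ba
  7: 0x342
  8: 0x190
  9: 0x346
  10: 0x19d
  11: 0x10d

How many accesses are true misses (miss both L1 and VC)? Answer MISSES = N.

  [0] addr=0x19d blk=25 s=1: MISS | VC []
  [1] addr=0x340 blk=52 s=4: MISS | VC []
  [2] addr=0x103 blk=16 s=0: MISS | VC []
  [3] addr=0x2c4 blk=44 s=4: MISS | VC [52]
  [4] addr=0x188 blk=24 s=0: MISS | VC [52, 16]
  [5] addr=0x185 blk=24 s=0: L1-HIT | VC [52, 16]
  [6] addr=0xba blk=11 s=3: MISS | VC [52, 16]
  [7] addr=0x342 blk=52 s=4: VC-HIT | VC [44, 16]
  [8] addr=0x190 blk=25 s=1: L1-HIT | VC [44, 16]
  [9] addr=0x346 blk=52 s=4: L1-HIT | VC [44, 16]
  [10] addr=0x19d blk=25 s=1: L1-HIT | VC [44, 16]
  [11] addr=0x10d blk=16 s=0: VC-HIT | VC [44, 24]

MISSES = 6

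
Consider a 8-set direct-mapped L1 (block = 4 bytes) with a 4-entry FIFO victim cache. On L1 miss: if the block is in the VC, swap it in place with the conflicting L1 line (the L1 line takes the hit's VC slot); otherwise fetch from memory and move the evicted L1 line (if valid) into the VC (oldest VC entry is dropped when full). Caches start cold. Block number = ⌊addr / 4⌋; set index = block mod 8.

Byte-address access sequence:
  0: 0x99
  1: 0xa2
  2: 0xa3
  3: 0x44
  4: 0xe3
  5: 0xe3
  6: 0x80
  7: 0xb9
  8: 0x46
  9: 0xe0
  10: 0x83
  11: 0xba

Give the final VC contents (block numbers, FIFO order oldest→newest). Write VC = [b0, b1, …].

  [0] addr=0x99 blk=38 s=6: MISS | VC []
  [1] addr=0xa2 blk=40 s=0: MISS | VC []
  [2] addr=0xa3 blk=40 s=0: L1-HIT | VC []
  [3] addr=0x44 blk=17 s=1: MISS | VC []
  [4] addr=0xe3 blk=56 s=0: MISS | VC [40]
  [5] addr=0xe3 blk=56 s=0: L1-HIT | VC [40]
  [6] addr=0x80 blk=32 s=0: MISS | VC [40, 56]
  [7] addr=0xb9 blk=46 s=6: MISS | VC [40, 56, 38]
  [8] addr=0x46 blk=17 s=1: L1-HIT | VC [40, 56, 38]
  [9] addr=0xe0 blk=56 s=0: VC-HIT | VC [40, 32, 38]
  [10] addr=0x83 blk=32 s=0: VC-HIT | VC [40, 56, 38]
  [11] addr=0xba blk=46 s=6: L1-HIT | VC [40, 56, 38]

VC = [40, 56, 38]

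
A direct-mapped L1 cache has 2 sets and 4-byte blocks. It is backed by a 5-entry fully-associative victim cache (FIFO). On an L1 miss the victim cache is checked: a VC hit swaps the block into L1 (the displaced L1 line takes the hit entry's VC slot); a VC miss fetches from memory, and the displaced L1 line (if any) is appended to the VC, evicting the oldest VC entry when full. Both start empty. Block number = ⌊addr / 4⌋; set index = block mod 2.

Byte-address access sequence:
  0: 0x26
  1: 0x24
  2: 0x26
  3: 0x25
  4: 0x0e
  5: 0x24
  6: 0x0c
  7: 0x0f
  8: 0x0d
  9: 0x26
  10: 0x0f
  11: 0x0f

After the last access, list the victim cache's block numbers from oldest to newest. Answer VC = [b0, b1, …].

VC = [9]

0: 0x26 (blk 9, set 1) → MISS  vc=[]
1: 0x24 (blk 9, set 1) → L1-HIT  vc=[]
2: 0x26 (blk 9, set 1) → L1-HIT  vc=[]
3: 0x25 (blk 9, set 1) → L1-HIT  vc=[]
4: 0xe (blk 3, set 1) → MISS  vc=[9]
5: 0x24 (blk 9, set 1) → VC-HIT  vc=[3]
6: 0xc (blk 3, set 1) → VC-HIT  vc=[9]
7: 0xf (blk 3, set 1) → L1-HIT  vc=[9]
8: 0xd (blk 3, set 1) → L1-HIT  vc=[9]
9: 0x26 (blk 9, set 1) → VC-HIT  vc=[3]
10: 0xf (blk 3, set 1) → VC-HIT  vc=[9]
11: 0xf (blk 3, set 1) → L1-HIT  vc=[9]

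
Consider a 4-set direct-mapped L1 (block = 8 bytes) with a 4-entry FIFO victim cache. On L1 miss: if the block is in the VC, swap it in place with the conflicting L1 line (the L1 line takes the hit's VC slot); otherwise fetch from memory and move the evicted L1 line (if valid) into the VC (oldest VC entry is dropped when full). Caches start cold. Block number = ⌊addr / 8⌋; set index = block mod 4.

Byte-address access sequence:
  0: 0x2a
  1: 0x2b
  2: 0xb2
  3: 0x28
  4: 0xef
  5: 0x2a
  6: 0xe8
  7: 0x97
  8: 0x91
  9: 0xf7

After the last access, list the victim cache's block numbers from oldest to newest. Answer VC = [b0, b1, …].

VC = [5, 22, 18]

#0 0x2a→b5/s1 MISS; vc=[]
#1 0x2b→b5/s1 L1-HIT; vc=[]
#2 0xb2→b22/s2 MISS; vc=[]
#3 0x28→b5/s1 L1-HIT; vc=[]
#4 0xef→b29/s1 MISS; vc=[5]
#5 0x2a→b5/s1 VC-HIT; vc=[29]
#6 0xe8→b29/s1 VC-HIT; vc=[5]
#7 0x97→b18/s2 MISS; vc=[5,22]
#8 0x91→b18/s2 L1-HIT; vc=[5,22]
#9 0xf7→b30/s2 MISS; vc=[5,22,18]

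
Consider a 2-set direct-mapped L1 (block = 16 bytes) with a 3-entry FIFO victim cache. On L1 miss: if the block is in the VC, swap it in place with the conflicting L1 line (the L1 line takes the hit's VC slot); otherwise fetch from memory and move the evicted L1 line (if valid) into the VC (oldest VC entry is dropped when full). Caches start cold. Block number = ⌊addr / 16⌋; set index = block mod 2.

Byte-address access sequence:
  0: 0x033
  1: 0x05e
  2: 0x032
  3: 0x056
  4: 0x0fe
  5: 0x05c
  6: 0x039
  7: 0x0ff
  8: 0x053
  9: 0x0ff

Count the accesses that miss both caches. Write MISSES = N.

MISSES = 3

#0 0x33→b3/s1 MISS; vc=[]
#1 0x5e→b5/s1 MISS; vc=[3]
#2 0x32→b3/s1 VC-HIT; vc=[5]
#3 0x56→b5/s1 VC-HIT; vc=[3]
#4 0xfe→b15/s1 MISS; vc=[3,5]
#5 0x5c→b5/s1 VC-HIT; vc=[3,15]
#6 0x39→b3/s1 VC-HIT; vc=[5,15]
#7 0xff→b15/s1 VC-HIT; vc=[5,3]
#8 0x53→b5/s1 VC-HIT; vc=[15,3]
#9 0xff→b15/s1 VC-HIT; vc=[5,3]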